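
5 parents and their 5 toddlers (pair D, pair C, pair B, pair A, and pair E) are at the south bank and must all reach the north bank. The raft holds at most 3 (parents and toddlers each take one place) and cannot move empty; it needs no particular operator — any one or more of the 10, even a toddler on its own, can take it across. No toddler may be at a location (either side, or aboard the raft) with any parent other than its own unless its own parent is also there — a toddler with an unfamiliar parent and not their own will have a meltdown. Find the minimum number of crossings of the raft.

11

Counting alone: each trip to the north bank takes at most 3 across and each return brings at least 1 back, so after t trips out (and t−1 returns) at most 3t − (t−1) of the 10 are across; that first reaches 10 at t = 5, so at least 9 crossings are needed.
The safety rule pushes this higher. Following every safe sequence of crossings, the most of the 10 that can be at the north bank as the raft arrives there on crossing 9 is 9 — never all 10.
So no plan with fewer than 11 crossings exists, and this one achieves 11:
1. parent D and toddler D cross → the north bank.
2. parent D crosses ← the south bank.
3. toddler A, toddler B, and toddler C cross → the north bank.
4. toddler D crosses ← the south bank.
5. parent A, parent B, and parent C cross → the north bank.
6. parent C and toddler C cross ← the south bank.
7. parent C, parent D, and parent E cross → the north bank.
8. toddler B crosses ← the south bank.
9. toddler C and toddler D cross → the north bank.
10. toddler D crosses ← the south bank.
11. toddler B, toddler D, and toddler E cross → the north bank.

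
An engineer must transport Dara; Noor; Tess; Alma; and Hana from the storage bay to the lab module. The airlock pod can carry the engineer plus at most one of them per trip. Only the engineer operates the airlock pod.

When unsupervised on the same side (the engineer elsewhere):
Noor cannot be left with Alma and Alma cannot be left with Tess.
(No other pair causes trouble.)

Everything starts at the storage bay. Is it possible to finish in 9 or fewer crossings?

No

Counting alone: the engineer can take at most 1 across per trip to the lab module, so moving all 5 needs at least 5 loaded trips out, with a return between consecutive ones — at least 9 crossings.
The safety rule pushes this higher. Following every safe sequence of crossings, the most of the 5 that can be at the lab module as the airlock pod arrives there on crossing 9 is 4 — never all 5.
So the move cannot be finished within 9 crossings. (The shortest complete plan takes 11:)
1. Engineer goes to the lab module with Alma.  [the storage bay: Dara, Hana, Noor, Tess | the lab module: Alma]
2. Engineer goes back to the storage bay alone.  [the storage bay: Dara, Hana, Noor, Tess | the lab module: Alma]
3. Engineer goes to the lab module with Dara.  [the storage bay: Hana, Noor, Tess | the lab module: Alma, Dara]
4. Engineer goes back to the storage bay alone.  [the storage bay: Hana, Noor, Tess | the lab module: Alma, Dara]
5. Engineer goes to the lab module with Noor.  [the storage bay: Hana, Tess | the lab module: Alma, Dara, Noor]
6. Engineer goes back to the storage bay with Alma.  [the storage bay: Alma, Hana, Tess | the lab module: Dara, Noor]
7. Engineer goes to the lab module with Tess.  [the storage bay: Alma, Hana | the lab module: Dara, Noor, Tess]
8. Engineer goes back to the storage bay alone.  [the storage bay: Alma, Hana | the lab module: Dara, Noor, Tess]
9. Engineer goes to the lab module with Hana.  [the storage bay: Alma | the lab module: Dara, Hana, Noor, Tess]
10. Engineer goes back to the storage bay alone.  [the storage bay: Alma | the lab module: Dara, Hana, Noor, Tess]
11. Engineer goes to the lab module with Alma.  [the storage bay: — | the lab module: Alma, Dara, Hana, Noor, Tess]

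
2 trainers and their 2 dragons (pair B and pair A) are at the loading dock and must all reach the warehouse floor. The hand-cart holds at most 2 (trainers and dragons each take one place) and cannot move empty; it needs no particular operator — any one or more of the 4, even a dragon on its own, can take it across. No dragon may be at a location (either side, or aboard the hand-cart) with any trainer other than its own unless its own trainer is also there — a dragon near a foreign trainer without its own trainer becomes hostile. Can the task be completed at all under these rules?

Yes

1. dragon B and trainer B cross → the warehouse floor.
2. trainer B crosses ← the loading dock.
3. trainer A and trainer B cross → the warehouse floor.
4. trainer A crosses ← the loading dock.
5. dragon A and trainer A cross → the warehouse floor.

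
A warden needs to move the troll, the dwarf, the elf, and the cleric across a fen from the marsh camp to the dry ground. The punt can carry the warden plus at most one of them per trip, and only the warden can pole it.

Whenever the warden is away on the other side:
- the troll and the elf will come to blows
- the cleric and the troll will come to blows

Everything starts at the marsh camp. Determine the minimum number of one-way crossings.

9

Counting alone: the warden can take at most 1 across per trip to the dry ground, so moving all 4 needs at least 4 loaded trips out, with a return between consecutive ones — at least 7 crossings.
The safety rule pushes this higher. Following every safe sequence of crossings, the most of the 4 that can be at the dry ground as the punt arrives there on crossing 7 is 3 — never all 4.
So no plan with fewer than 9 crossings exists, and this one achieves 9:
1. Warden goes to the dry ground with the troll.
2. Warden goes back to the marsh camp alone.
3. Warden goes to the dry ground with the dwarf.
4. Warden goes back to the marsh camp alone.
5. Warden goes to the dry ground with the elf.
6. Warden goes back to the marsh camp with the troll.
7. Warden goes to the dry ground with the cleric.
8. Warden goes back to the marsh camp alone.
9. Warden goes to the dry ground with the troll.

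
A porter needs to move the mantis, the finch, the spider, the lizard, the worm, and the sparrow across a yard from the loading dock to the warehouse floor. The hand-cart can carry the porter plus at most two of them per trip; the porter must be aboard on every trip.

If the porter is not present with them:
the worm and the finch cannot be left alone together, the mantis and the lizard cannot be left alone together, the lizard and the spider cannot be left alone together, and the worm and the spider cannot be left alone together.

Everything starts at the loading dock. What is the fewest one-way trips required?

7

Counting alone: the porter can take at most 2 across per trip to the warehouse floor, so moving all 6 needs at least 3 loaded trips out, with a return between consecutive ones — at least 5 crossings.
The safety rule pushes this higher. Following every safe sequence of crossings, the most of the 6 that can be at the warehouse floor as the hand-cart arrives there on crossing 5 is 5 — never all 6.
So no plan with fewer than 7 crossings exists, and this one achieves 7:
1. Porter goes to the warehouse floor with the lizard and the worm.
2. Porter goes back to the loading dock alone.
3. Porter goes to the warehouse floor with the finch and the mantis.
4. Porter goes back to the loading dock with the lizard and the worm.
5. Porter goes to the warehouse floor with the sparrow and the spider.
6. Porter goes back to the loading dock alone.
7. Porter goes to the warehouse floor with the lizard and the worm.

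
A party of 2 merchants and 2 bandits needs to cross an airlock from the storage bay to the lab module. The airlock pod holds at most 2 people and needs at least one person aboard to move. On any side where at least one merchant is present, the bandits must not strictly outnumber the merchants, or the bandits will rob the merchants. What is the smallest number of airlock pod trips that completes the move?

5

Counting alone: each trip to the lab module takes at most 2 across and each return brings at least 1 back, so after t trips out (and t−1 returns) at most 2t − (t−1) of the 4 are across; that first reaches 4 at t = 3, so at least 5 crossings are needed.
The plan below uses exactly 5 crossings, so it is optimal:
1. 2 bandits → the lab module.  (the storage bay: 2M 0B; the lab module: 0M 2B)
2. 1 bandit ← the storage bay.  (the storage bay: 2M 1B; the lab module: 0M 1B)
3. 2 merchants → the lab module.  (the storage bay: 0M 1B; the lab module: 2M 1B)
4. 1 bandit ← the storage bay.  (the storage bay: 0M 2B; the lab module: 2M 0B)
5. 2 bandits → the lab module.  (the storage bay: 0M 0B; the lab module: 2M 2B)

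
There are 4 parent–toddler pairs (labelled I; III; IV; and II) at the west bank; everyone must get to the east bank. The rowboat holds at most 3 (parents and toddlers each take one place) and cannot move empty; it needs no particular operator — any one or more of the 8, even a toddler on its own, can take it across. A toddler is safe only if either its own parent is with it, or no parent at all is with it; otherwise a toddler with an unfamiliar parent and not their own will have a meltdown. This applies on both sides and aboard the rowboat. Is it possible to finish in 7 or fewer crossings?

No

Counting alone: each trip to the east bank takes at most 3 across and each return brings at least 1 back, so after t trips out (and t−1 returns) at most 3t − (t−1) of the 8 are across; that first reaches 8 at t = 4, so at least 7 crossings are needed.
The safety rule pushes this higher. Following every safe sequence of crossings, the most of the 8 that can be at the east bank as the rowboat arrives there on crossing 7 is 7 — never all 8.
So the move cannot be finished within 7 crossings. (The shortest complete plan takes 9:)
1. parent I and toddler I cross → the east bank.
2. parent I crosses ← the west bank.
3. parent I, parent III, and toddler III cross → the east bank.
4. parent I and toddler I cross ← the west bank.
5. parent I, parent II, and parent IV cross → the east bank.
6. toddler III crosses ← the west bank.
7. toddler I and toddler III cross → the east bank.
8. toddler I crosses ← the west bank.
9. toddler I, toddler II, and toddler IV cross → the east bank.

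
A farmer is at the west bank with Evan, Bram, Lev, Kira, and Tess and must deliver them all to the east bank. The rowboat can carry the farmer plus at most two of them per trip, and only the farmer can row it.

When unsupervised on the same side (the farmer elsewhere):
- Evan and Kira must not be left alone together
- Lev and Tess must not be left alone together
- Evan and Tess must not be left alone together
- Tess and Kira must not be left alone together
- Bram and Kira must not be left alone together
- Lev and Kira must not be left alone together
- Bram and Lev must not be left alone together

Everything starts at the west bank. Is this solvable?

Whatever the first load, the items left behind include a forbidden pair without the farmer. No opening move is safe, so no plan exists.

No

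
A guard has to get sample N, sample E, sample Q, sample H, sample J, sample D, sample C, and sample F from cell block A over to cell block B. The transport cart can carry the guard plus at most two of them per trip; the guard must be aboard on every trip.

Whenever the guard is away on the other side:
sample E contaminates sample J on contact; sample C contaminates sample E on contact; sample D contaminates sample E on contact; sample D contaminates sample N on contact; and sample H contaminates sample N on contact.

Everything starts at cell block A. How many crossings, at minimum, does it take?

9

Counting alone: the guard can take at most 2 across per trip to cell block B, so moving all 8 needs at least 4 loaded trips out, with a return between consecutive ones — at least 7 crossings.
The safety rule pushes this higher. Following every safe sequence of crossings, the most of the 8 that can be at cell block B as the transport cart arrives there on crossing 7 is 7 — never all 8.
So no plan with fewer than 9 crossings exists, and this one achieves 9:
1. Guard goes to cell block B with sample E and sample N.  [cell block A: sample C, sample D, sample F, sample H, sample J, sample Q | cell block B: sample E, sample N]
2. Guard goes back to cell block A alone.  [cell block A: sample C, sample D, sample F, sample H, sample J, sample Q | cell block B: sample E, sample N]
3. Guard goes to cell block B with sample H and sample Q.  [cell block A: sample C, sample D, sample F, sample J | cell block B: sample E, sample H, sample N, sample Q]
4. Guard goes back to cell block A with sample N.  [cell block A: sample C, sample D, sample F, sample J, sample N | cell block B: sample E, sample H, sample Q]
5. Guard goes to cell block B with sample D and sample J.  [cell block A: sample C, sample F, sample N | cell block B: sample D, sample E, sample H, sample J, sample Q]
6. Guard goes back to cell block A with sample E.  [cell block A: sample C, sample E, sample F, sample N | cell block B: sample D, sample H, sample J, sample Q]
7. Guard goes to cell block B with sample C and sample F.  [cell block A: sample E, sample N | cell block B: sample C, sample D, sample F, sample H, sample J, sample Q]
8. Guard goes back to cell block A alone.  [cell block A: sample E, sample N | cell block B: sample C, sample D, sample F, sample H, sample J, sample Q]
9. Guard goes to cell block B with sample E and sample N.  [cell block A: — | cell block B: sample C, sample D, sample E, sample F, sample H, sample J, sample N, sample Q]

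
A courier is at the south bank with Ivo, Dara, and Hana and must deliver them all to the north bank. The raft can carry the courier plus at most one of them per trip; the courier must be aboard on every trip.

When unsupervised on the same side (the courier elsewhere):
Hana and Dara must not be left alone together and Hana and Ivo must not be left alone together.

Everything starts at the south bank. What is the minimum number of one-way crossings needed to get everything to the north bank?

7

Counting alone: the courier can take at most 1 across per trip to the north bank, so moving all 3 needs at least 3 loaded trips out, with a return between consecutive ones — at least 5 crossings.
The safety rule pushes this higher. Following every safe sequence of crossings, the most of the 3 that can be at the north bank as the raft arrives there on crossing 5 is 2 — never all 3.
So no plan with fewer than 7 crossings exists, and this one achieves 7:
1. Courier goes to the north bank with Hana.  [the south bank: Dara, Ivo | the north bank: Hana]
2. Courier goes back to the south bank alone.  [the south bank: Dara, Ivo | the north bank: Hana]
3. Courier goes to the north bank with Ivo.  [the south bank: Dara | the north bank: Hana, Ivo]
4. Courier goes back to the south bank with Hana.  [the south bank: Dara, Hana | the north bank: Ivo]
5. Courier goes to the north bank with Dara.  [the south bank: Hana | the north bank: Dara, Ivo]
6. Courier goes back to the south bank alone.  [the south bank: Hana | the north bank: Dara, Ivo]
7. Courier goes to the north bank with Hana.  [the south bank: — | the north bank: Dara, Hana, Ivo]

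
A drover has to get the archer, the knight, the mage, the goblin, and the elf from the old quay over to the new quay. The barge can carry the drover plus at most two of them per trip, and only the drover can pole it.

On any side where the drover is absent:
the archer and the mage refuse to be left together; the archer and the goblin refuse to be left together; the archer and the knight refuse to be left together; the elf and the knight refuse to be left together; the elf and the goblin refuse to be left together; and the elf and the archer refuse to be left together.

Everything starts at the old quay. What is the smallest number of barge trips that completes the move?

7

Counting alone: the drover can take at most 2 across per trip to the new quay, so moving all 5 needs at least 3 loaded trips out, with a return between consecutive ones — at least 5 crossings.
The safety rule pushes this higher. Following every safe sequence of crossings, the most of the 5 that can be at the new quay as the barge arrives there on crossing 5 is 4 — never all 5.
So no plan with fewer than 7 crossings exists, and this one achieves 7:
1. Drover goes to the new quay with the archer and the elf.
2. Drover goes back to the old quay with the archer.
3. Drover goes to the new quay with the archer and the mage.
4. Drover goes back to the old quay with the archer.
5. Drover goes to the new quay with the goblin and the knight.
6. Drover goes back to the old quay with the elf.
7. Drover goes to the new quay with the archer and the elf.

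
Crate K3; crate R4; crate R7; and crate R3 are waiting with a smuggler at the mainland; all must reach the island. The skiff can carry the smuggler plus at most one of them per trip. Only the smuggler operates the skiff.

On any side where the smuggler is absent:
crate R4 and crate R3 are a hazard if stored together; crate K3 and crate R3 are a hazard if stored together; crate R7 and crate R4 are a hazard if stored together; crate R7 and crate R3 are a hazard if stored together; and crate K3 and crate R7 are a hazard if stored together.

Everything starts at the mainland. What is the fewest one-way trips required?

Whatever the first load, the items left behind include a forbidden pair without the smuggler. No opening move is safe, so no plan exists.

impossible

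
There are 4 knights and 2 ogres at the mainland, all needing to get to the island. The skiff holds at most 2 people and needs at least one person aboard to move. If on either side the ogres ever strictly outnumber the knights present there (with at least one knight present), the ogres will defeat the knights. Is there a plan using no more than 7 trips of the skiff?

Counting alone: each trip to the island takes at most 2 across and each return brings at least 1 back, so after t trips out (and t−1 returns) at most 2t − (t−1) of the 6 are across; that first reaches 6 at t = 5, so at least 9 crossings are needed.
Since 7 < 9, 7 crossings cannot be enough. (The shortest complete plan in fact takes 9:)
1. 2 ogres → the island.  (the mainland: 4K 0O; the island: 0K 2O)
2. 1 ogre ← the mainland.  (the mainland: 4K 1O; the island: 0K 1O)
3. 2 knights → the island.  (the mainland: 2K 1O; the island: 2K 1O)
4. 1 ogre ← the mainland.  (the mainland: 2K 2O; the island: 2K 0O)
5. 2 ogres → the island.  (the mainland: 2K 0O; the island: 2K 2O)
6. 1 ogre ← the mainland.  (the mainland: 2K 1O; the island: 2K 1O)
7. 1 knight and 1 ogre → the island.  (the mainland: 1K 0O; the island: 3K 2O)
8. 1 ogre ← the mainland.  (the mainland: 1K 1O; the island: 3K 1O)
9. 1 knight and 1 ogre → the island.  (the mainland: 0K 0O; the island: 4K 2O)

No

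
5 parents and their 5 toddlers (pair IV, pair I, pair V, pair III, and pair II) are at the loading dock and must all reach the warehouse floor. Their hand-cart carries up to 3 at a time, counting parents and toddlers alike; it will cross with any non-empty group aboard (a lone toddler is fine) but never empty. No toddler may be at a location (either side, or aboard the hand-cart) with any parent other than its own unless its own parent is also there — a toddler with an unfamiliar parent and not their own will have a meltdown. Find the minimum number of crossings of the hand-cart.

Counting alone: each trip to the warehouse floor takes at most 3 across and each return brings at least 1 back, so after t trips out (and t−1 returns) at most 3t − (t−1) of the 10 are across; that first reaches 10 at t = 5, so at least 9 crossings are needed.
The safety rule pushes this higher. Following every safe sequence of crossings, the most of the 10 that can be at the warehouse floor as the hand-cart arrives there on crossing 9 is 9 — never all 10.
So no plan with fewer than 11 crossings exists, and this one achieves 11:
1. parent IV and toddler IV cross → the warehouse floor.
2. parent IV crosses ← the loading dock.
3. toddler I, toddler III, and toddler V cross → the warehouse floor.
4. toddler IV crosses ← the loading dock.
5. parent I, parent III, and parent V cross → the warehouse floor.
6. parent I and toddler I cross ← the loading dock.
7. parent I, parent II, and parent IV cross → the warehouse floor.
8. toddler V crosses ← the loading dock.
9. toddler I and toddler IV cross → the warehouse floor.
10. toddler IV crosses ← the loading dock.
11. toddler II, toddler IV, and toddler V cross → the warehouse floor.

11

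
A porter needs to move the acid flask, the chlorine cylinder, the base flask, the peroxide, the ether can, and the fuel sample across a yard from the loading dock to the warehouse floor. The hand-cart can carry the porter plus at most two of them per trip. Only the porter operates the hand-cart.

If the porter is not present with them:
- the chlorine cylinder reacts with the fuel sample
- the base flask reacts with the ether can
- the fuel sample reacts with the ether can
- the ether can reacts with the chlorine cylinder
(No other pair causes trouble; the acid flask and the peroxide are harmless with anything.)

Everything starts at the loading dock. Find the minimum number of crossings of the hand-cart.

Counting alone: the porter can take at most 2 across per trip to the warehouse floor, so moving all 6 needs at least 3 loaded trips out, with a return between consecutive ones — at least 5 crossings.
The safety rule pushes this higher. Following every safe sequence of crossings, the most of the 6 that can be at the warehouse floor as the hand-cart arrives there on crossings 5, 7 is 4, 5 respectively — never all 6.
So no plan with fewer than 9 crossings exists, and this one achieves 9:
1. Porter goes to the warehouse floor with the chlorine cylinder and the ether can.  [the loading dock: the acid flask, the base flask, the fuel sample, the peroxide | the warehouse floor: the chlorine cylinder, the ether can]
2. Porter goes back to the loading dock with the chlorine cylinder.  [the loading dock: the acid flask, the base flask, the chlorine cylinder, the fuel sample, the peroxide | the warehouse floor: the ether can]
3. Porter goes to the warehouse floor with the acid flask and the chlorine cylinder.  [the loading dock: the base flask, the fuel sample, the peroxide | the warehouse floor: the acid flask, the chlorine cylinder, the ether can]
4. Porter goes back to the loading dock with the chlorine cylinder.  [the loading dock: the base flask, the chlorine cylinder, the fuel sample, the peroxide | the warehouse floor: the acid flask, the ether can]
5. Porter goes to the warehouse floor with the base flask and the chlorine cylinder.  [the loading dock: the fuel sample, the peroxide | the warehouse floor: the acid flask, the base flask, the chlorine cylinder, the ether can]
6. Porter goes back to the loading dock with the ether can.  [the loading dock: the ether can, the fuel sample, the peroxide | the warehouse floor: the acid flask, the base flask, the chlorine cylinder]
7. Porter goes to the warehouse floor with the ether can and the peroxide.  [the loading dock: the fuel sample | the warehouse floor: the acid flask, the base flask, the chlorine cylinder, the ether can, the peroxide]
8. Porter goes back to the loading dock with the ether can.  [the loading dock: the ether can, the fuel sample | the warehouse floor: the acid flask, the base flask, the chlorine cylinder, the peroxide]
9. Porter goes to the warehouse floor with the ether can and the fuel sample.  [the loading dock: — | the warehouse floor: the acid flask, the base flask, the chlorine cylinder, the ether can, the fuel sample, the peroxide]

9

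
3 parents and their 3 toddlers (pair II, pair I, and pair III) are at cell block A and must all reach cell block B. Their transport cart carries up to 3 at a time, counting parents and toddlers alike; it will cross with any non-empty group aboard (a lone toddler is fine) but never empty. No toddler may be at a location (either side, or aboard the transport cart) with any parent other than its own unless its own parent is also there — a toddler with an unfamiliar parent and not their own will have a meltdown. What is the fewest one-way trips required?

5

Counting alone: each trip to cell block B takes at most 3 across and each return brings at least 1 back, so after t trips out (and t−1 returns) at most 3t − (t−1) of the 6 are across; that first reaches 6 at t = 3, so at least 5 crossings are needed.
The plan below uses exactly 5 crossings, so it is optimal:
1. parent II and toddler II cross → cell block B.
2. parent II crosses ← cell block A.
3. parent I, parent II, and parent III cross → cell block B.
4. toddler II crosses ← cell block A.
5. toddler I, toddler II, and toddler III cross → cell block B.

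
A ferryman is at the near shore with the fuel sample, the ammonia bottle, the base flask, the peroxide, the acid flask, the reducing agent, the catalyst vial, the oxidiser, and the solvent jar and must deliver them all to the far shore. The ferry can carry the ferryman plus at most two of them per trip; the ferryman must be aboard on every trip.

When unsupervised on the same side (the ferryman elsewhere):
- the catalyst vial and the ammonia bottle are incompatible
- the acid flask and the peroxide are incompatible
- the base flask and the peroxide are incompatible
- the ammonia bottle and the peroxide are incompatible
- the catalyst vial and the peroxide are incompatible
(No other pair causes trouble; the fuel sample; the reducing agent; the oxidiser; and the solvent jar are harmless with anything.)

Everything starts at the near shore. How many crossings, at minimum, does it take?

Counting alone: the ferryman can take at most 2 across per trip to the far shore, so moving all 9 needs at least 5 loaded trips out, with a return between consecutive ones — at least 9 crossings.
The safety rule pushes this higher. Following every safe sequence of crossings, the most of the 9 that can be at the far shore as the ferry arrives there on crossings 9, 11, 13 is 6, 7, 8 respectively — never all 9.
So no plan with fewer than 15 crossings exists, and this one achieves 15:
1. Ferryman goes to the far shore with the ammonia bottle and the peroxide.  [the near shore: the acid flask, the base flask, the catalyst vial, the fuel sample, the oxidiser, the reducing agent, the solvent jar | the far shore: the ammonia bottle, the peroxide]
2. Ferryman goes back to the near shore with the ammonia bottle.  [the near shore: the acid flask, the ammonia bottle, the base flask, the catalyst vial, the fuel sample, the oxidiser, the reducing agent, the solvent jar | the far shore: the peroxide]
3. Ferryman goes to the far shore with the ammonia bottle and the fuel sample.  [the near shore: the acid flask, the base flask, the catalyst vial, the oxidiser, the reducing agent, the solvent jar | the far shore: the ammonia bottle, the fuel sample, the peroxide]
4. Ferryman goes back to the near shore with the ammonia bottle.  [the near shore: the acid flask, the ammonia bottle, the base flask, the catalyst vial, the oxidiser, the reducing agent, the solvent jar | the far shore: the fuel sample, the peroxide]
5. Ferryman goes to the far shore with the ammonia bottle and the base flask.  [the near shore: the acid flask, the catalyst vial, the oxidiser, the reducing agent, the solvent jar | the far shore: the ammonia bottle, the base flask, the fuel sample, the peroxide]
6. Ferryman goes back to the near shore with the peroxide.  [the near shore: the acid flask, the catalyst vial, the oxidiser, the peroxide, the reducing agent, the solvent jar | the far shore: the ammonia bottle, the base flask, the fuel sample]
7. Ferryman goes to the far shore with the acid flask and the peroxide.  [the near shore: the catalyst vial, the oxidiser, the reducing agent, the solvent jar | the far shore: the acid flask, the ammonia bottle, the base flask, the fuel sample, the peroxide]
8. Ferryman goes back to the near shore with the peroxide.  [the near shore: the catalyst vial, the oxidiser, the peroxide, the reducing agent, the solvent jar | the far shore: the acid flask, the ammonia bottle, the base flask, the fuel sample]
9. Ferryman goes to the far shore with the peroxide and the reducing agent.  [the near shore: the catalyst vial, the oxidiser, the solvent jar | the far shore: the acid flask, the ammonia bottle, the base flask, the fuel sample, the peroxide, the reducing agent]
10. Ferryman goes back to the near shore with the peroxide.  [the near shore: the catalyst vial, the oxidiser, the peroxide, the solvent jar | the far shore: the acid flask, the ammonia bottle, the base flask, the fuel sample, the reducing agent]
11. Ferryman goes to the far shore with the oxidiser and the peroxide.  [the near shore: the catalyst vial, the solvent jar | the far shore: the acid flask, the ammonia bottle, the base flask, the fuel sample, the oxidiser, the peroxide, the reducing agent]
12. Ferryman goes back to the near shore with the peroxide.  [the near shore: the catalyst vial, the peroxide, the solvent jar | the far shore: the acid flask, the ammonia bottle, the base flask, the fuel sample, the oxidiser, the reducing agent]
13. Ferryman goes to the far shore with the peroxide and the solvent jar.  [the near shore: the catalyst vial | the far shore: the acid flask, the ammonia bottle, the base flask, the fuel sample, the oxidiser, the peroxide, the reducing agent, the solvent jar]
14. Ferryman goes back to the near shore with the peroxide.  [the near shore: the catalyst vial, the peroxide | the far shore: the acid flask, the ammonia bottle, the base flask, the fuel sample, the oxidiser, the reducing agent, the solvent jar]
15. Ferryman goes to the far shore with the catalyst vial and the peroxide.  [the near shore: — | the far shore: the acid flask, the ammonia bottle, the base flask, the catalyst vial, the fuel sample, the oxidiser, the peroxide, the reducing agent, the solvent jar]

15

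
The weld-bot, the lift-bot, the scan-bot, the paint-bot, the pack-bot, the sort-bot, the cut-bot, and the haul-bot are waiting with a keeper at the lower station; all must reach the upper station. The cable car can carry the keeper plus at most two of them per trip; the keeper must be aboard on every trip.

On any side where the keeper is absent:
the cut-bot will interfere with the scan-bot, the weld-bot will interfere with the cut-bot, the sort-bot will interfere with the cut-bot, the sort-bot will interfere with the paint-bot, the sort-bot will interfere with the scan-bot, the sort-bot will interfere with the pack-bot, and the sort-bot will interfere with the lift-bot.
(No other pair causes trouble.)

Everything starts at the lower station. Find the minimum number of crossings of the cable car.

Counting alone: the keeper can take at most 2 across per trip to the upper station, so moving all 8 needs at least 4 loaded trips out, with a return between consecutive ones — at least 7 crossings.
The safety rule pushes this higher. Following every safe sequence of crossings, the most of the 8 that can be at the upper station as the cable car arrives there on crossings 7, 9, 11 is 5, 6, 7 respectively — never all 8.
So no plan with fewer than 13 crossings exists, and this one achieves 13:
1. Keeper goes to the upper station with the cut-bot and the sort-bot.  [the lower station: the haul-bot, the lift-bot, the pack-bot, the paint-bot, the scan-bot, the weld-bot | the upper station: the cut-bot, the sort-bot]
2. Keeper goes back to the lower station with the sort-bot.  [the lower station: the haul-bot, the lift-bot, the pack-bot, the paint-bot, the scan-bot, the sort-bot, the weld-bot | the upper station: the cut-bot]
3. Keeper goes to the upper station with the sort-bot and the weld-bot.  [the lower station: the haul-bot, the lift-bot, the pack-bot, the paint-bot, the scan-bot | the upper station: the cut-bot, the sort-bot, the weld-bot]
4. Keeper goes back to the lower station with the cut-bot.  [the lower station: the cut-bot, the haul-bot, the lift-bot, the pack-bot, the paint-bot, the scan-bot | the upper station: the sort-bot, the weld-bot]
5. Keeper goes to the upper station with the lift-bot and the scan-bot.  [the lower station: the cut-bot, the haul-bot, the pack-bot, the paint-bot | the upper station: the lift-bot, the scan-bot, the sort-bot, the weld-bot]
6. Keeper goes back to the lower station with the sort-bot.  [the lower station: the cut-bot, the haul-bot, the pack-bot, the paint-bot, the sort-bot | the upper station: the lift-bot, the scan-bot, the weld-bot]
7. Keeper goes to the upper station with the paint-bot and the sort-bot.  [the lower station: the cut-bot, the haul-bot, the pack-bot | the upper station: the lift-bot, the paint-bot, the scan-bot, the sort-bot, the weld-bot]
8. Keeper goes back to the lower station with the sort-bot.  [the lower station: the cut-bot, the haul-bot, the pack-bot, the sort-bot | the upper station: the lift-bot, the paint-bot, the scan-bot, the weld-bot]
9. Keeper goes to the upper station with the pack-bot and the sort-bot.  [the lower station: the cut-bot, the haul-bot | the upper station: the lift-bot, the pack-bot, the paint-bot, the scan-bot, the sort-bot, the weld-bot]
10. Keeper goes back to the lower station with the sort-bot.  [the lower station: the cut-bot, the haul-bot, the sort-bot | the upper station: the lift-bot, the pack-bot, the paint-bot, the scan-bot, the weld-bot]
11. Keeper goes to the upper station with the haul-bot and the sort-bot.  [the lower station: the cut-bot | the upper station: the haul-bot, the lift-bot, the pack-bot, the paint-bot, the scan-bot, the sort-bot, the weld-bot]
12. Keeper goes back to the lower station with the sort-bot.  [the lower station: the cut-bot, the sort-bot | the upper station: the haul-bot, the lift-bot, the pack-bot, the paint-bot, the scan-bot, the weld-bot]
13. Keeper goes to the upper station with the cut-bot and the sort-bot.  [the lower station: — | the upper station: the cut-bot, the haul-bot, the lift-bot, the pack-bot, the paint-bot, the scan-bot, the sort-bot, the weld-bot]

13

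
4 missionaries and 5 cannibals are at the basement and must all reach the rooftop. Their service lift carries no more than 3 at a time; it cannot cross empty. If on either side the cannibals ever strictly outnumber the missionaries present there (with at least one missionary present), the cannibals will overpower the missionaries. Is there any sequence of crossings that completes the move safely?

No

The cannibals already outnumber the missionaries at the basement before anyone moves, so the starting position itself is disallowed.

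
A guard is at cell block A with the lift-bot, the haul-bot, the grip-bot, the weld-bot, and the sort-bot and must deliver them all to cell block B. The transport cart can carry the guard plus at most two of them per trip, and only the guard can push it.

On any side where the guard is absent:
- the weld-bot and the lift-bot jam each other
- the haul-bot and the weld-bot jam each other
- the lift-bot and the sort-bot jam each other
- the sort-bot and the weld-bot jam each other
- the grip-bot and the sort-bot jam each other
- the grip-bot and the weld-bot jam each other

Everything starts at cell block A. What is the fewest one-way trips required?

7

Counting alone: the guard can take at most 2 across per trip to cell block B, so moving all 5 needs at least 3 loaded trips out, with a return between consecutive ones — at least 5 crossings.
The safety rule pushes this higher. Following every safe sequence of crossings, the most of the 5 that can be at cell block B as the transport cart arrives there on crossing 5 is 4 — never all 5.
So no plan with fewer than 7 crossings exists, and this one achieves 7:
1. Guard goes to cell block B with the sort-bot and the weld-bot.  [cell block A: the grip-bot, the haul-bot, the lift-bot | cell block B: the sort-bot, the weld-bot]
2. Guard goes back to cell block A with the weld-bot.  [cell block A: the grip-bot, the haul-bot, the lift-bot, the weld-bot | cell block B: the sort-bot]
3. Guard goes to cell block B with the haul-bot and the weld-bot.  [cell block A: the grip-bot, the lift-bot | cell block B: the haul-bot, the sort-bot, the weld-bot]
4. Guard goes back to cell block A with the weld-bot.  [cell block A: the grip-bot, the lift-bot, the weld-bot | cell block B: the haul-bot, the sort-bot]
5. Guard goes to cell block B with the grip-bot and the lift-bot.  [cell block A: the weld-bot | cell block B: the grip-bot, the haul-bot, the lift-bot, the sort-bot]
6. Guard goes back to cell block A with the sort-bot.  [cell block A: the sort-bot, the weld-bot | cell block B: the grip-bot, the haul-bot, the lift-bot]
7. Guard goes to cell block B with the sort-bot and the weld-bot.  [cell block A: — | cell block B: the grip-bot, the haul-bot, the lift-bot, the sort-bot, the weld-bot]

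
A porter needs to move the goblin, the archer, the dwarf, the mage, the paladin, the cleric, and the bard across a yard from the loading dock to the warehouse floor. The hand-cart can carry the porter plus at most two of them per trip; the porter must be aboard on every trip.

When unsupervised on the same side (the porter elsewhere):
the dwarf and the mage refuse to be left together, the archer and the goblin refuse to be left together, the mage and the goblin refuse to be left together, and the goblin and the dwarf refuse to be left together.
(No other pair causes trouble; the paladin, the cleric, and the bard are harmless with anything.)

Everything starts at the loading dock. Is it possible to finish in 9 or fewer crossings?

Counting alone: the porter can take at most 2 across per trip to the warehouse floor, so moving all 7 needs at least 4 loaded trips out, with a return between consecutive ones — at least 7 crossings.
The safety rule pushes this higher. Following every safe sequence of crossings, the most of the 7 that can be at the warehouse floor as the hand-cart arrives there on crossings 7, 9 is 5, 6 respectively — never all 7.
So the move cannot be finished within 9 crossings. (The shortest complete plan takes 11:)
1. Porter goes to the warehouse floor with the dwarf and the goblin.  [the loading dock: the archer, the bard, the cleric, the mage, the paladin | the warehouse floor: the dwarf, the goblin]
2. Porter goes back to the loading dock with the goblin.  [the loading dock: the archer, the bard, the cleric, the goblin, the mage, the paladin | the warehouse floor: the dwarf]
3. Porter goes to the warehouse floor with the archer and the goblin.  [the loading dock: the bard, the cleric, the mage, the paladin | the warehouse floor: the archer, the dwarf, the goblin]
4. Porter goes back to the loading dock with the goblin.  [the loading dock: the bard, the cleric, the goblin, the mage, the paladin | the warehouse floor: the archer, the dwarf]
5. Porter goes to the warehouse floor with the goblin and the paladin.  [the loading dock: the bard, the cleric, the mage | the warehouse floor: the archer, the dwarf, the goblin, the paladin]
6. Porter goes back to the loading dock with the goblin.  [the loading dock: the bard, the cleric, the goblin, the mage | the warehouse floor: the archer, the dwarf, the paladin]
7. Porter goes to the warehouse floor with the cleric and the goblin.  [the loading dock: the bard, the mage | the warehouse floor: the archer, the cleric, the dwarf, the goblin, the paladin]
8. Porter goes back to the loading dock with the goblin.  [the loading dock: the bard, the goblin, the mage | the warehouse floor: the archer, the cleric, the dwarf, the paladin]
9. Porter goes to the warehouse floor with the bard and the goblin.  [the loading dock: the mage | the warehouse floor: the archer, the bard, the cleric, the dwarf, the goblin, the paladin]
10. Porter goes back to the loading dock with the goblin.  [the loading dock: the goblin, the mage | the warehouse floor: the archer, the bard, the cleric, the dwarf, the paladin]
11. Porter goes to the warehouse floor with the goblin and the mage.  [the loading dock: — | the warehouse floor: the archer, the bard, the cleric, the dwarf, the goblin, the mage, the paladin]

No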